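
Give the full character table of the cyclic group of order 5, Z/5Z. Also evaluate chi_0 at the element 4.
Character table of Z/5Z (irreps indexed chi_0,...,chi_4 with chi_k(m) = zeta_5^(k*m), zeta_5 = exp(2*pi*i/5)):
  irrep \ class  {0} (size 1)  {1} (size 1)    {2} (size 1)    {3} (size 1)    {4} (size 1)  
  chi_0          1             1               1               1               1             
  chi_1          1             exp(2*I*pi/5)   exp(4*I*pi/5)   exp(-4*I*pi/5)  exp(-2*I*pi/5)
  chi_2          1             exp(4*I*pi/5)   exp(-2*I*pi/5)  exp(2*I*pi/5)   exp(-4*I*pi/5)
  chi_3          1             exp(-4*I*pi/5)  exp(2*I*pi/5)   exp(-2*I*pi/5)  exp(4*I*pi/5) 
  chi_4          1             exp(-2*I*pi/5)  exp(-4*I*pi/5)  exp(4*I*pi/5)   exp(2*I*pi/5) 

Spot check: chi_0(4) = zeta_5^(0*4) = zeta_5^0 = 1.

Justification: Z/5Z is abelian, so all 5 irreducible complex representations are 1-dimensional. They are given by chi_k(m) = zeta_5^(k*m) for k = 0,...,4. Row orthogonality: sum_m chi_k(m) conj(chi_l(m)) = 5 * [k = l].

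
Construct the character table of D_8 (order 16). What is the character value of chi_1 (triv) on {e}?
Conjugacy classes: {e} of size 1, {r^4} of size 1, {r^1, r^7} of size 2, {r^2, r^6} of size 2, {r^3, r^5} of size 2, {s, sr^2, ...} of size 4, {sr, sr^3, ...} of size 4.
Character table:
  irrep \ class              {e} (size 1)  {r^4} (size 1)  {r^1, r^7} (size 2)  {r^2, r^6} (size 2)  {r^3, r^5} (size 2)  {s, sr^2, ...} (size 4)  {sr, sr^3, ...} (size 4)
  chi_1 (triv)               1             1               1                    1                    1                    1                        1                       
  chi_2 (sign: r->1, s->-1)  1             1               1                    1                    1                    -1                       -1                      
  chi_3 (r->-1, s->1)        1             1               -1                   1                    -1                   1                        -1                      
  chi_4 (r->-1, s->-1)       1             1               -1                   1                    -1                   -1                       1                       
  chi_5 (2d, j=1)            2             -2              sqrt(2)              0                    -sqrt(2)             0                        0                       
  chi_6 (2d, j=2)            2             2               0                    -2                   0                    0                        0                       
  chi_7 (2d, j=3)            2             -2              -sqrt(2)             0                    sqrt(2)              0                        0                       

Spot check: chi_1 (triv) on {e} = 1.

Working: D_8 has order 2*8 = 16 with 7 conjugacy classes, hence 7 irreducibles. Sum of squared dims 1 + 1 + 1 + 1 + 4 + 4 + 4 = 16 = |G|. Linear characters come from the abelianisation; the 2-dimensional irreps have character r^k -> 2*cos(2*pi*j*k/8), reflections -> 0.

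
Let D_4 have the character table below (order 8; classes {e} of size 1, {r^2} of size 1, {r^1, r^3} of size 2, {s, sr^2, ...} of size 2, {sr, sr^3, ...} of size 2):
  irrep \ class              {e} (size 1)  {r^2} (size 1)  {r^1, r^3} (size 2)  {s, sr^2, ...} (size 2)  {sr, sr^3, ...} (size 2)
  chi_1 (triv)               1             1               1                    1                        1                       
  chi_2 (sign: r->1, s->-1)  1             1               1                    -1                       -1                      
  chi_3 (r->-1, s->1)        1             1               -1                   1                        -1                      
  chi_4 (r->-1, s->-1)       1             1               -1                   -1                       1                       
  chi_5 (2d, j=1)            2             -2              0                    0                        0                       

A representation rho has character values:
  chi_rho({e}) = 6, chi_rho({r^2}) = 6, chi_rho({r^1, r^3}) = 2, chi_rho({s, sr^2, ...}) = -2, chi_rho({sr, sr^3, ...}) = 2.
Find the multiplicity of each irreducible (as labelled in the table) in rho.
Multiplicities: chi_1: 2, chi_2: 2, chi_3: 0, chi_4: 2, chi_5: 0.

Proof sketch: Use <chi_rho, chi> = (1/|G|) sum_C |C| * chi_rho(C) * conj(chi(C)) with |G| = 8 for each irreducible chi in the table:
  <chi_rho, chi_1> = (1/8)[1*(6)*conj(1) + 1*(6)*conj(1) + 2*(2)*conj(1) + 2*(-2)*conj(1) + 2*(2)*conj(1)]
      = (1/8)[(6) + (6) + (4) + (-4) + (4)] = 16/8 = 2
  <chi_rho, chi_2> = (1/8)[1*(6)*conj(1) + 1*(6)*conj(1) + 2*(2)*conj(1) + 2*(-2)*conj(-1) + 2*(2)*conj(-1)]
      = (1/8)[(6) + (6) + (4) + (4) + (-4)] = 16/8 = 2
  <chi_rho, chi_3> = (1/8)[1*(6)*conj(1) + 1*(6)*conj(1) + 2*(2)*conj(-1) + 2*(-2)*conj(1) + 2*(2)*conj(-1)]
      = (1/8)[(6) + (6) + (-4) + (-4) + (-4)] = 0/8 = 0
  <chi_rho, chi_4> = (1/8)[1*(6)*conj(1) + 1*(6)*conj(1) + 2*(2)*conj(-1) + 2*(-2)*conj(-1) + 2*(2)*conj(1)]
      = (1/8)[(6) + (6) + (-4) + (4) + (4)] = 16/8 = 2
  <chi_rho, chi_5> = (1/8)[1*(6)*conj(2) + 1*(6)*conj(-2) + 2*(2)*conj(0) + 2*(-2)*conj(0) + 2*(2)*conj(0)]
      = (1/8)[(12) + (-12) + (0) + (0) + (0)] = 0/8 = 0
Dimension check: dim(rho) = sum (mult * dim) = 2*1 + 2*1 + 0*1 + 2*1 + 0*2 = 6 = chi_rho(e) = 6.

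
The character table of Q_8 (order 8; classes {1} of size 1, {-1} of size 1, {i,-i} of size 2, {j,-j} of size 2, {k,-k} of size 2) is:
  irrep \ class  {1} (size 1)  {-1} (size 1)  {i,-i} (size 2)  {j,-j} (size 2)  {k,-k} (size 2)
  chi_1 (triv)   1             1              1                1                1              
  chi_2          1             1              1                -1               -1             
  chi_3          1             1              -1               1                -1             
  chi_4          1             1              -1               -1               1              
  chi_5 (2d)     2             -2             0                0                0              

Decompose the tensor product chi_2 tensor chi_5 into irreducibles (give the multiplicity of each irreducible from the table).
chi_2 tensor chi_5 = chi_5 (all other irreducibles have multiplicity 0).

Explanation: The character of a tensor product is the pointwise product (chi_2 * chi_5)(C) = chi_2(C) * chi_5(C):
  {1}: (1)*(2), {-1}: (1)*(-2), {i,-i}: (1)*(0), {j,-j}: (-1)*(0), {k,-k}: (-1)*(0)
so (chi_2 * chi_5) takes values
  {1} -> 2, {-1} -> -2, {i,-i} -> 0, {j,-j} -> 0, {k,-k} -> 0.
Now take the inner product of this character with each irreducible chi from the table, <chi_2*chi_5, chi> = (1/8) sum_C |C| (chi_2*chi_5)(C) conj(chi(C)):
  <chi_2*chi_5, chi_1> = (1/8)[1*(2)*conj(1) + 1*(-2)*conj(1) + 2*(0)*conj(1) + 2*(0)*conj(1) + 2*(0)*conj(1)]
      = (1/8)[(2) + (-2) + (0) + (0) + (0)] = 0/8 = 0
  <chi_2*chi_5, chi_2> = (1/8)[1*(2)*conj(1) + 1*(-2)*conj(1) + 2*(0)*conj(1) + 2*(0)*conj(-1) + 2*(0)*conj(-1)]
      = (1/8)[(2) + (-2) + (0) + (0) + (0)] = 0/8 = 0
  <chi_2*chi_5, chi_3> = (1/8)[1*(2)*conj(1) + 1*(-2)*conj(1) + 2*(0)*conj(-1) + 2*(0)*conj(1) + 2*(0)*conj(-1)]
      = (1/8)[(2) + (-2) + (0) + (0) + (0)] = 0/8 = 0
  <chi_2*chi_5, chi_4> = (1/8)[1*(2)*conj(1) + 1*(-2)*conj(1) + 2*(0)*conj(-1) + 2*(0)*conj(-1) + 2*(0)*conj(1)]
      = (1/8)[(2) + (-2) + (0) + (0) + (0)] = 0/8 = 0
  <chi_2*chi_5, chi_5> = (1/8)[1*(2)*conj(2) + 1*(-2)*conj(-2) + 2*(0)*conj(0) + 2*(0)*conj(0) + 2*(0)*conj(0)]
      = (1/8)[(4) + (4) + (0) + (0) + (0)] = 8/8 = 1
Hence the multiplicities are chi_5: 1. Dimension check: dim(chi_2)*dim(chi_5) = 1*2 = 2 and sum (mult * dim) = 1*2 = 2.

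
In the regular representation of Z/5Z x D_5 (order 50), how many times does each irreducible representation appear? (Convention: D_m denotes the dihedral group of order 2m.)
Each irreducible V_i of dimension d_i appears with multiplicity d_i, i.e. rho_reg = (direct sum over all irreducibles V_i) d_i V_i. The irreducible dimensions for Z/5Z x D_5 are 1, 1, 1, 1, 1, 1, 1, 1, 1, 1, 2, 2, 2, 2, 2, 2, 2, 2, 2, 2: 10 irreducibles of dimension 1, each with multiplicity 1; 10 irreducibles of dimension 2, each with multiplicity 2. Total dimension 10*1*1 + 10*2*2 = 50 = |G|.

Justification: General theorem: in the regular representation of a finite group G, each irreducible appears with multiplicity equal to its dimension. Check: dim(rho_reg) = sum d_i^2 = 1 + 1 + 1 + 1 + 1 + 1 + 1 + 1 + 1 + 1 + 4 + 4 + 4 + 4 + 4 + 4 + 4 + 4 + 4 + 4 = 50 = |G|.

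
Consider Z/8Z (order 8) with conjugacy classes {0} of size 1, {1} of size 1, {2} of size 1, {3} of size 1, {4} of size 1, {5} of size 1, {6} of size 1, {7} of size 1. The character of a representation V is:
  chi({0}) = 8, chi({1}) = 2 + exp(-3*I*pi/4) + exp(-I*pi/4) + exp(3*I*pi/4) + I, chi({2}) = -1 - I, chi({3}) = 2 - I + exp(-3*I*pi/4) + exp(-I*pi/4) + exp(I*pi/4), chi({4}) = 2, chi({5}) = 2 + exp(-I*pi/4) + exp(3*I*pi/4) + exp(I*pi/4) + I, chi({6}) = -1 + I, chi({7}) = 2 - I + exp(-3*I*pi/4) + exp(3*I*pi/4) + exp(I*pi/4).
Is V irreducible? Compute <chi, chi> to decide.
Not irreducible (reducible): <chi, chi> = 12 > 1.

Details: <chi, chi> = (1/|G|) sum_C |C| * |chi(C)|^2 = (1/8)[1*|8|^2 + 1*|2 + exp(-3*I*pi/4) + exp(-I*pi/4) + exp(3*I*pi/4) + I|^2 + 1*|-1 - I|^2 + 1*|2 - I + exp(-3*I*pi/4) + exp(-I*pi/4) + exp(I*pi/4)|^2 + 1*|2|^2 + 1*|2 + exp(-I*pi/4) + exp(3*I*pi/4) + exp(I*pi/4) + I|^2 + 1*|-1 + I|^2 + 1*|2 - I + exp(-3*I*pi/4) + exp(3*I*pi/4) + exp(I*pi/4)|^2]
  = (1/8)[(64) + (6 + 4*exp(-3*I*pi/4) + 2*exp(-I*pi/4) + exp(I*pi/4) + 5*exp(3*I*pi/4)) + (2) + (6 + 5*exp(-I*pi/4) + exp(-3*I*pi/4) + 2*exp(3*I*pi/4) + 4*exp(I*pi/4)) + (4) + (6 + 5*exp(-I*pi/4) + exp(-3*I*pi/4) + 2*exp(3*I*pi/4) + 4*exp(I*pi/4)) + (2) + (6 + 4*exp(-3*I*pi/4) + 2*exp(-I*pi/4) + exp(I*pi/4) + 5*exp(3*I*pi/4))] = 96/8 = 12.
(Exp terms are combined using exp(i*s)*conj(exp(i*t)) = exp(i*(s-t)), and sums of them are collapsed using the identity that for every m > 1 the m distinct m-th roots of unity sum to 0, e.g. 1 + exp(2*I*pi/3) + exp(-2*I*pi/3) = 0.)
A character is irreducible iff <chi, chi> = 1, so this representation is reducible.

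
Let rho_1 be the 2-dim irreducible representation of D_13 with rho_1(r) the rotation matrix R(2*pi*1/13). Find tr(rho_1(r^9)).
chi_{rho_1}(r^9) = 2*cos(2*pi*1*9/13) = -2*cos(5*pi/13)

Working: rho_1(r^9) is rotation by angle 2*pi*1*9/13, whose trace is 2*cos(2*pi*1*9/13) = -2*cos(5*pi/13).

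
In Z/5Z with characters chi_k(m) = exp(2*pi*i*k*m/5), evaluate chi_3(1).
chi_3(1) = zeta_5^3 = exp(-4*I*pi/5)

Justification: chi_3(1) = zeta_5^(3*1) = zeta_5^3. Since zeta_5^5 = 1, this equals zeta_5^3 = exp(2*pi*i*3/5) = exp(-4*I*pi/5).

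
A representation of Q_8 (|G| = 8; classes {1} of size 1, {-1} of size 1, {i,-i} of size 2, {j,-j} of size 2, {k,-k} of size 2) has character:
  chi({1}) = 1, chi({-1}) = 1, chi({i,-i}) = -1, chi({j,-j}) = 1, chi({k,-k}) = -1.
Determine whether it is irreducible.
Irreducible: <chi, chi> = 1.

Justification: <chi, chi> = (1/|G|) sum_C |C| * |chi(C)|^2 = (1/8)[1*|1|^2 + 1*|1|^2 + 2*|-1|^2 + 2*|1|^2 + 2*|-1|^2]
  = (1/8)[(1) + (1) + (2) + (2) + (2)] = 8/8 = 1.
A character is irreducible iff <chi, chi> = 1, so this representation is irreducible.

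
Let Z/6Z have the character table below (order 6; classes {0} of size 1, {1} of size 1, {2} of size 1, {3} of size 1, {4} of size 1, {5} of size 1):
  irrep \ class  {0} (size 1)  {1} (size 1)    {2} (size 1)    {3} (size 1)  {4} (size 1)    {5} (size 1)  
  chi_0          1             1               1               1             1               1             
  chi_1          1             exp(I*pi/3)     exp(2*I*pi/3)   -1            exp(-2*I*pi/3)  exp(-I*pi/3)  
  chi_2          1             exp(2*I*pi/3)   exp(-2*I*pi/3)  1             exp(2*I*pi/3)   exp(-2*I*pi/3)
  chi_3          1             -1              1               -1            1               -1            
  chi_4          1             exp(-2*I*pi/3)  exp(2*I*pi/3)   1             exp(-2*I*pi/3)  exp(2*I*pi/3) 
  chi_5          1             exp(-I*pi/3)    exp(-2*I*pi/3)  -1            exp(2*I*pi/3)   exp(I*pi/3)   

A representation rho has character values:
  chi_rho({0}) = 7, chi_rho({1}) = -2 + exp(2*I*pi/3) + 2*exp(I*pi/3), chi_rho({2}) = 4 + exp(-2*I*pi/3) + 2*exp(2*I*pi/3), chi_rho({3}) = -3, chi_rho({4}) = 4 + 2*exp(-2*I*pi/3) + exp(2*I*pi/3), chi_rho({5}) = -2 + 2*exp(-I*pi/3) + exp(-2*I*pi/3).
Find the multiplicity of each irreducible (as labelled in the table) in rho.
Multiplicities: chi_0: 1, chi_1: 2, chi_2: 1, chi_3: 3, chi_4: 0, chi_5: 0.

Reasoning: Use <chi_rho, chi> = (1/|G|) sum_C |C| * chi_rho(C) * conj(chi(C)) with |G| = 6 for each irreducible chi in the table:
  <chi_rho, chi_0> = (1/6)[1*(7)*conj(1) + 1*(-2 + exp(2*I*pi/3) + 2*exp(I*pi/3))*conj(1) + 1*(4 + exp(-2*I*pi/3) + 2*exp(2*I*pi/3))*conj(1) + 1*(-3)*conj(1) + 1*(4 + 2*exp(-2*I*pi/3) + exp(2*I*pi/3))*conj(1) + 1*(-2 + 2*exp(-I*pi/3) + exp(-2*I*pi/3))*conj(1)]
      = (1/6)[(7) + (-2 + exp(2*I*pi/3) + 2*exp(I*pi/3)) + (4 + exp(-2*I*pi/3) + 2*exp(2*I*pi/3)) + (-3) + (4 + 2*exp(-2*I*pi/3) + exp(2*I*pi/3)) + (-2 + 2*exp(-I*pi/3) + exp(-2*I*pi/3))] = 6/6 = 1
  <chi_rho, chi_1> = (1/6)[1*(7)*conj(1) + 1*(-2 + exp(2*I*pi/3) + 2*exp(I*pi/3))*conj(exp(I*pi/3)) + 1*(4 + exp(-2*I*pi/3) + 2*exp(2*I*pi/3))*conj(exp(2*I*pi/3)) + 1*(-3)*conj(-1) + 1*(4 + 2*exp(-2*I*pi/3) + exp(2*I*pi/3))*conj(exp(-2*I*pi/3)) + 1*(-2 + 2*exp(-I*pi/3) + exp(-2*I*pi/3))*conj(exp(-I*pi/3))]
      = (1/6)[(7) + (2 + exp(I*pi/3) - 2*exp(-I*pi/3)) + (2 + 4*exp(-2*I*pi/3) + exp(2*I*pi/3)) + (3) + (2 + exp(-2*I*pi/3) + 4*exp(2*I*pi/3)) + (2 - 2*exp(I*pi/3) + exp(-I*pi/3))] = 12/6 = 2
  <chi_rho, chi_2> = (1/6)[1*(7)*conj(1) + 1*(-2 + exp(2*I*pi/3) + 2*exp(I*pi/3))*conj(exp(2*I*pi/3)) + 1*(4 + exp(-2*I*pi/3) + 2*exp(2*I*pi/3))*conj(exp(-2*I*pi/3)) + 1*(-3)*conj(1) + 1*(4 + 2*exp(-2*I*pi/3) + exp(2*I*pi/3))*conj(exp(2*I*pi/3)) + 1*(-2 + 2*exp(-I*pi/3) + exp(-2*I*pi/3))*conj(exp(-2*I*pi/3))]
      = (1/6)[(7) + (3) + (1 + 2*exp(-2*I*pi/3) + 4*exp(2*I*pi/3)) + (-3) + (1 + 4*exp(-2*I*pi/3) + 2*exp(2*I*pi/3)) + (3)] = 6/6 = 1
  <chi_rho, chi_3> = (1/6)[1*(7)*conj(1) + 1*(-2 + exp(2*I*pi/3) + 2*exp(I*pi/3))*conj(-1) + 1*(4 + exp(-2*I*pi/3) + 2*exp(2*I*pi/3))*conj(1) + 1*(-3)*conj(-1) + 1*(4 + 2*exp(-2*I*pi/3) + exp(2*I*pi/3))*conj(1) + 1*(-2 + 2*exp(-I*pi/3) + exp(-2*I*pi/3))*conj(-1)]
      = (1/6)[(7) + (2 - 2*exp(I*pi/3) - exp(2*I*pi/3)) + (4 + exp(-2*I*pi/3) + 2*exp(2*I*pi/3)) + (3) + (4 + 2*exp(-2*I*pi/3) + exp(2*I*pi/3)) + (2 - exp(-2*I*pi/3) - 2*exp(-I*pi/3))] = 18/6 = 3
  <chi_rho, chi_4> = (1/6)[1*(7)*conj(1) + 1*(-2 + exp(2*I*pi/3) + 2*exp(I*pi/3))*conj(exp(-2*I*pi/3)) + 1*(4 + exp(-2*I*pi/3) + 2*exp(2*I*pi/3))*conj(exp(2*I*pi/3)) + 1*(-3)*conj(1) + 1*(4 + 2*exp(-2*I*pi/3) + exp(2*I*pi/3))*conj(exp(-2*I*pi/3)) + 1*(-2 + 2*exp(-I*pi/3) + exp(-2*I*pi/3))*conj(exp(2*I*pi/3))]
      = (1/6)[(7) + (-2 - 2*exp(2*I*pi/3) + exp(-2*I*pi/3)) + (2 + 4*exp(-2*I*pi/3) + exp(2*I*pi/3)) + (-3) + (2 + exp(-2*I*pi/3) + 4*exp(2*I*pi/3)) + (-2 + exp(2*I*pi/3) - 2*exp(-2*I*pi/3))] = 0/6 = 0
  <chi_rho, chi_5> = (1/6)[1*(7)*conj(1) + 1*(-2 + exp(2*I*pi/3) + 2*exp(I*pi/3))*conj(exp(-I*pi/3)) + 1*(4 + exp(-2*I*pi/3) + 2*exp(2*I*pi/3))*conj(exp(-2*I*pi/3)) + 1*(-3)*conj(-1) + 1*(4 + 2*exp(-2*I*pi/3) + exp(2*I*pi/3))*conj(exp(2*I*pi/3)) + 1*(-2 + 2*exp(-I*pi/3) + exp(-2*I*pi/3))*conj(exp(I*pi/3))]
      = (1/6)[(7) + (-3) + (1 + 2*exp(-2*I*pi/3) + 4*exp(2*I*pi/3)) + (3) + (1 + 4*exp(-2*I*pi/3) + 2*exp(2*I*pi/3)) + (-3)] = 0/6 = 0
(Exp terms are combined using exp(i*s)*conj(exp(i*t)) = exp(i*(s-t)), and sums of them are collapsed using the identity that for every m > 1 the m distinct m-th roots of unity sum to 0, e.g. 1 + exp(2*I*pi/3) + exp(-2*I*pi/3) = 0.)
Dimension check: dim(rho) = sum (mult * dim) = 1*1 + 2*1 + 1*1 + 3*1 + 0*1 + 0*1 = 7 = chi_rho(e) = 7.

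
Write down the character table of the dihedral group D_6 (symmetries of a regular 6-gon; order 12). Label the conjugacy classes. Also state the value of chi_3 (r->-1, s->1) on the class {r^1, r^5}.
Conjugacy classes: {e} of size 1, {r^3} of size 1, {r^1, r^5} of size 2, {r^2, r^4} of size 2, {s, sr^2, ...} of size 3, {sr, sr^3, ...} of size 3.
Character table:
  irrep \ class              {e} (size 1)  {r^3} (size 1)  {r^1, r^5} (size 2)  {r^2, r^4} (size 2)  {s, sr^2, ...} (size 3)  {sr, sr^3, ...} (size 3)
  chi_1 (triv)               1             1               1                    1                    1                        1                       
  chi_2 (sign: r->1, s->-1)  1             1               1                    1                    -1                       -1                      
  chi_3 (r->-1, s->1)        1             -1              -1                   1                    1                        -1                      
  chi_4 (r->-1, s->-1)       1             -1              -1                   1                    -1                       1                       
  chi_5 (2d, j=1)            2             -2              1                    -1                   0                        0                       
  chi_6 (2d, j=2)            2             2               -1                   -1                   0                        0                       

Spot check: chi_3 (r->-1, s->1) on {r^1, r^5} = -1.

Solution. D_6 has order 2*6 = 12 with 6 conjugacy classes, hence 6 irreducibles. Sum of squared dims 1 + 1 + 1 + 1 + 4 + 4 = 12 = |G|. Linear characters come from the abelianisation; the 2-dimensional irreps have character r^k -> 2*cos(2*pi*j*k/6), reflections -> 0.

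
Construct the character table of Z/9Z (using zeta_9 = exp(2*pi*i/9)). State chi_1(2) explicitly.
Character table of Z/9Z (irreps indexed chi_0,...,chi_8 with chi_k(m) = zeta_9^(k*m), zeta_9 = exp(2*pi*i/9)):
  irrep \ class  {0} (size 1)  {1} (size 1)    {2} (size 1)    {3} (size 1)    {4} (size 1)    {5} (size 1)    {6} (size 1)    {7} (size 1)    {8} (size 1)  
  chi_0          1             1               1               1               1               1               1               1               1             
  chi_1          1             exp(2*I*pi/9)   exp(4*I*pi/9)   exp(2*I*pi/3)   exp(8*I*pi/9)   exp(-8*I*pi/9)  exp(-2*I*pi/3)  exp(-4*I*pi/9)  exp(-2*I*pi/9)
  chi_2          1             exp(4*I*pi/9)   exp(8*I*pi/9)   exp(-2*I*pi/3)  exp(-2*I*pi/9)  exp(2*I*pi/9)   exp(2*I*pi/3)   exp(-8*I*pi/9)  exp(-4*I*pi/9)
  chi_3          1             exp(2*I*pi/3)   exp(-2*I*pi/3)  1               exp(2*I*pi/3)   exp(-2*I*pi/3)  1               exp(2*I*pi/3)   exp(-2*I*pi/3)
  chi_4          1             exp(8*I*pi/9)   exp(-2*I*pi/9)  exp(2*I*pi/3)   exp(-4*I*pi/9)  exp(4*I*pi/9)   exp(-2*I*pi/3)  exp(2*I*pi/9)   exp(-8*I*pi/9)
  chi_5          1             exp(-8*I*pi/9)  exp(2*I*pi/9)   exp(-2*I*pi/3)  exp(4*I*pi/9)   exp(-4*I*pi/9)  exp(2*I*pi/3)   exp(-2*I*pi/9)  exp(8*I*pi/9) 
  chi_6          1             exp(-2*I*pi/3)  exp(2*I*pi/3)   1               exp(-2*I*pi/3)  exp(2*I*pi/3)   1               exp(-2*I*pi/3)  exp(2*I*pi/3) 
  chi_7          1             exp(-4*I*pi/9)  exp(-8*I*pi/9)  exp(2*I*pi/3)   exp(2*I*pi/9)   exp(-2*I*pi/9)  exp(-2*I*pi/3)  exp(8*I*pi/9)   exp(4*I*pi/9) 
  chi_8          1             exp(-2*I*pi/9)  exp(-4*I*pi/9)  exp(-2*I*pi/3)  exp(-8*I*pi/9)  exp(8*I*pi/9)   exp(2*I*pi/3)   exp(4*I*pi/9)   exp(2*I*pi/9) 

Spot check: chi_1(2) = zeta_9^(1*2) = zeta_9^2 = exp(4*I*pi/9).

Z/9Z is abelian, so all 9 irreducible complex representations are 1-dimensional. They are given by chi_k(m) = zeta_9^(k*m) for k = 0,...,8. Row orthogonality: sum_m chi_k(m) conj(chi_l(m)) = 9 * [k = l].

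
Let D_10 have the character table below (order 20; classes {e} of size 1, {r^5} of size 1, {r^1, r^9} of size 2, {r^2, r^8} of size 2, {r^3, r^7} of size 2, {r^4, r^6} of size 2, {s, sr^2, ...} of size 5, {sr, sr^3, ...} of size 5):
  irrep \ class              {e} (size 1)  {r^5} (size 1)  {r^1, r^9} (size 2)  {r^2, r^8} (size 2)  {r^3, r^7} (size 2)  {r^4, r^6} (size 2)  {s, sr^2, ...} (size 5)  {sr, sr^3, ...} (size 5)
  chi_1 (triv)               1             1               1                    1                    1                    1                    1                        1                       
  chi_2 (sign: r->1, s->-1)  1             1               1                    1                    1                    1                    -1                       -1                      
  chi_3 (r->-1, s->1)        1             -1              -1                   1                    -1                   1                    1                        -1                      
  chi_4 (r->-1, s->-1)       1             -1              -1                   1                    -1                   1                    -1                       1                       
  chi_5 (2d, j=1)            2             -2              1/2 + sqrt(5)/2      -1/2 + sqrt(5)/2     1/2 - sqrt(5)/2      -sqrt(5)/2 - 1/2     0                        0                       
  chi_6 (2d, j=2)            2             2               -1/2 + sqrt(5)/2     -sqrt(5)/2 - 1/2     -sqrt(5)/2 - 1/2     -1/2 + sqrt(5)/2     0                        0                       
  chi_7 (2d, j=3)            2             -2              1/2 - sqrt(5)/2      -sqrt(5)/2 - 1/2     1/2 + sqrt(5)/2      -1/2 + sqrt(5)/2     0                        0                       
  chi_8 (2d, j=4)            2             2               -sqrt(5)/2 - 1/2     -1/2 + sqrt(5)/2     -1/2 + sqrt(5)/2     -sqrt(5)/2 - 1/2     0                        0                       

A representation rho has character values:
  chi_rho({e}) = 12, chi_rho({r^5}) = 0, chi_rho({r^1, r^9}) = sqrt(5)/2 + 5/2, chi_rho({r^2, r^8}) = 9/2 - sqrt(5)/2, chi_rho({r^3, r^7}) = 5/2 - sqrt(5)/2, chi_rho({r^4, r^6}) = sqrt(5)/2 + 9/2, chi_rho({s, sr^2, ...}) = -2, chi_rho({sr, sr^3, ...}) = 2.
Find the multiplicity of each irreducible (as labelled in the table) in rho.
Multiplicities: chi_1: 2, chi_2: 2, chi_3: 0, chi_4: 2, chi_5: 1, chi_6: 1, chi_7: 1, chi_8: 0.

Derivation: Use <chi_rho, chi> = (1/|G|) sum_C |C| * chi_rho(C) * conj(chi(C)) with |G| = 20 for each irreducible chi in the table:
  <chi_rho, chi_1> = (1/20)[1*(12)*conj(1) + 1*(0)*conj(1) + 2*(sqrt(5)/2 + 5/2)*conj(1) + 2*(9/2 - sqrt(5)/2)*conj(1) + 2*(5/2 - sqrt(5)/2)*conj(1) + 2*(sqrt(5)/2 + 9/2)*conj(1) + 5*(-2)*conj(1) + 5*(2)*conj(1)]
      = (1/20)[(12) + (0) + (sqrt(5) + 5) + (9 - sqrt(5)) + (5 - sqrt(5)) + (sqrt(5) + 9) + (-10) + (10)] = 40/20 = 2
  <chi_rho, chi_2> = (1/20)[1*(12)*conj(1) + 1*(0)*conj(1) + 2*(sqrt(5)/2 + 5/2)*conj(1) + 2*(9/2 - sqrt(5)/2)*conj(1) + 2*(5/2 - sqrt(5)/2)*conj(1) + 2*(sqrt(5)/2 + 9/2)*conj(1) + 5*(-2)*conj(-1) + 5*(2)*conj(-1)]
      = (1/20)[(12) + (0) + (sqrt(5) + 5) + (9 - sqrt(5)) + (5 - sqrt(5)) + (sqrt(5) + 9) + (10) + (-10)] = 40/20 = 2
  <chi_rho, chi_3> = (1/20)[1*(12)*conj(1) + 1*(0)*conj(-1) + 2*(sqrt(5)/2 + 5/2)*conj(-1) + 2*(9/2 - sqrt(5)/2)*conj(1) + 2*(5/2 - sqrt(5)/2)*conj(-1) + 2*(sqrt(5)/2 + 9/2)*conj(1) + 5*(-2)*conj(1) + 5*(2)*conj(-1)]
      = (1/20)[(12) + (0) + (-5 - sqrt(5)) + (9 - sqrt(5)) + (-5 + sqrt(5)) + (sqrt(5) + 9) + (-10) + (-10)] = 0/20 = 0
  <chi_rho, chi_4> = (1/20)[1*(12)*conj(1) + 1*(0)*conj(-1) + 2*(sqrt(5)/2 + 5/2)*conj(-1) + 2*(9/2 - sqrt(5)/2)*conj(1) + 2*(5/2 - sqrt(5)/2)*conj(-1) + 2*(sqrt(5)/2 + 9/2)*conj(1) + 5*(-2)*conj(-1) + 5*(2)*conj(1)]
      = (1/20)[(12) + (0) + (-5 - sqrt(5)) + (9 - sqrt(5)) + (-5 + sqrt(5)) + (sqrt(5) + 9) + (10) + (10)] = 40/20 = 2
  <chi_rho, chi_5> = (1/20)[1*(12)*conj(2) + 1*(0)*conj(-2) + 2*(sqrt(5)/2 + 5/2)*conj(1/2 + sqrt(5)/2) + 2*(9/2 - sqrt(5)/2)*conj(-1/2 + sqrt(5)/2) + 2*(5/2 - sqrt(5)/2)*conj(1/2 - sqrt(5)/2) + 2*(sqrt(5)/2 + 9/2)*conj(-sqrt(5)/2 - 1/2) + 5*(-2)*conj(0) + 5*(2)*conj(0)]
      = (1/20)[(24) + (0) + (5 + 3*sqrt(5)) + (-7 + 5*sqrt(5)) + (5 - 3*sqrt(5)) + (-5*sqrt(5) - 7) + (0) + (0)] = 20/20 = 1
  <chi_rho, chi_6> = (1/20)[1*(12)*conj(2) + 1*(0)*conj(2) + 2*(sqrt(5)/2 + 5/2)*conj(-1/2 + sqrt(5)/2) + 2*(9/2 - sqrt(5)/2)*conj(-sqrt(5)/2 - 1/2) + 2*(5/2 - sqrt(5)/2)*conj(-sqrt(5)/2 - 1/2) + 2*(sqrt(5)/2 + 9/2)*conj(-1/2 + sqrt(5)/2) + 5*(-2)*conj(0) + 5*(2)*conj(0)]
      = (1/20)[(24) + (0) + (2*sqrt(5)) + (-4*sqrt(5) - 2) + (-2*sqrt(5)) + (-2 + 4*sqrt(5)) + (0) + (0)] = 20/20 = 1
  <chi_rho, chi_7> = (1/20)[1*(12)*conj(2) + 1*(0)*conj(-2) + 2*(sqrt(5)/2 + 5/2)*conj(1/2 - sqrt(5)/2) + 2*(9/2 - sqrt(5)/2)*conj(-sqrt(5)/2 - 1/2) + 2*(5/2 - sqrt(5)/2)*conj(1/2 + sqrt(5)/2) + 2*(sqrt(5)/2 + 9/2)*conj(-1/2 + sqrt(5)/2) + 5*(-2)*conj(0) + 5*(2)*conj(0)]
      = (1/20)[(24) + (0) + (-2*sqrt(5)) + (-4*sqrt(5) - 2) + (2*sqrt(5)) + (-2 + 4*sqrt(5)) + (0) + (0)] = 20/20 = 1
  <chi_rho, chi_8> = (1/20)[1*(12)*conj(2) + 1*(0)*conj(2) + 2*(sqrt(5)/2 + 5/2)*conj(-sqrt(5)/2 - 1/2) + 2*(9/2 - sqrt(5)/2)*conj(-1/2 + sqrt(5)/2) + 2*(5/2 - sqrt(5)/2)*conj(-1/2 + sqrt(5)/2) + 2*(sqrt(5)/2 + 9/2)*conj(-sqrt(5)/2 - 1/2) + 5*(-2)*conj(0) + 5*(2)*conj(0)]
      = (1/20)[(24) + (0) + (-3*sqrt(5) - 5) + (-7 + 5*sqrt(5)) + (-5 + 3*sqrt(5)) + (-5*sqrt(5) - 7) + (0) + (0)] = 0/20 = 0
Dimension check: dim(rho) = sum (mult * dim) = 2*1 + 2*1 + 0*1 + 2*1 + 1*2 + 1*2 + 1*2 + 0*2 = 12 = chi_rho(e) = 12.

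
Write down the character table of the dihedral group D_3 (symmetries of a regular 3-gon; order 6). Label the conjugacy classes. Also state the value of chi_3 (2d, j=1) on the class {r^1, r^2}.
Conjugacy classes: {e} of size 1, {r^1, r^2} of size 2, {s, sr, ..., sr^2} of size 3.
Character table:
  irrep \ class              {e} (size 1)  {r^1, r^2} (size 2)  {s, sr, ..., sr^2} (size 3)
  chi_1 (triv)               1             1                    1                          
  chi_2 (sign: r->1, s->-1)  1             1                    -1                         
  chi_3 (2d, j=1)            2             -1                   0                          

Spot check: chi_3 (2d, j=1) on {r^1, r^2} = -1.

Proof sketch: D_3 has order 2*3 = 6 with 3 conjugacy classes, hence 3 irreducibles. Sum of squared dims 1 + 1 + 4 = 6 = |G|. Linear characters come from the abelianisation; the 2-dimensional irreps have character r^k -> 2*cos(2*pi*j*k/3), reflections -> 0.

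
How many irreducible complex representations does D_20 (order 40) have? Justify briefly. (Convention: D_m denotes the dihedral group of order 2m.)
13

Why: The number of irreducible complex representations of a finite group equals its number of conjugacy classes. D_20 has 13 conjugacy classes (n/2 + 3 for n even), so D_20 (order 40) has exactly 13 irreducible complex representations.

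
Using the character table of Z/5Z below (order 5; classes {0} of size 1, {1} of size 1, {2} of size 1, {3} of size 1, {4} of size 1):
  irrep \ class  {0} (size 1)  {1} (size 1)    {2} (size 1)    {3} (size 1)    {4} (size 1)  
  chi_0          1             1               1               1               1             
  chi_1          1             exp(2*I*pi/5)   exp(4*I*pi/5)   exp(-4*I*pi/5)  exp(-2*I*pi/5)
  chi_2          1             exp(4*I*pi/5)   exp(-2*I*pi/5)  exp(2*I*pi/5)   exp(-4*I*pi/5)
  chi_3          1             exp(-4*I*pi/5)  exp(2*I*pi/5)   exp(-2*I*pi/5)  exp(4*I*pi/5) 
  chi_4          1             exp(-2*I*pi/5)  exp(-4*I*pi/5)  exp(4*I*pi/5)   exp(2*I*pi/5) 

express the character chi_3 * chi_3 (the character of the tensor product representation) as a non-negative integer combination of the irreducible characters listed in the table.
chi_3 tensor chi_3 = chi_1 (all other irreducibles have multiplicity 0).

Reasoning: The character of a tensor product is the pointwise product (chi_3 * chi_3)(C) = chi_3(C) * chi_3(C):
  {0}: (1)*(1), {1}: (exp(-4*I*pi/5))*(exp(-4*I*pi/5)), {2}: (exp(2*I*pi/5))*(exp(2*I*pi/5)), {3}: (exp(-2*I*pi/5))*(exp(-2*I*pi/5)), {4}: (exp(4*I*pi/5))*(exp(4*I*pi/5))
so (chi_3 * chi_3) takes values
  {0} -> 1, {1} -> exp(2*I*pi/5), {2} -> exp(4*I*pi/5), {3} -> exp(-4*I*pi/5), {4} -> exp(-2*I*pi/5).
Now take the inner product of this character with each irreducible chi from the table, <chi_3*chi_3, chi> = (1/5) sum_C |C| (chi_3*chi_3)(C) conj(chi(C)):
  <chi_3*chi_3, chi_0> = (1/5)[1*(1)*conj(1) + 1*(exp(2*I*pi/5))*conj(1) + 1*(exp(4*I*pi/5))*conj(1) + 1*(exp(-4*I*pi/5))*conj(1) + 1*(exp(-2*I*pi/5))*conj(1)]
      = (1/5)[(1) + (exp(2*I*pi/5)) + (exp(4*I*pi/5)) + (exp(-4*I*pi/5)) + (exp(-2*I*pi/5))] = 0/5 = 0
  <chi_3*chi_3, chi_1> = (1/5)[1*(1)*conj(1) + 1*(exp(2*I*pi/5))*conj(exp(2*I*pi/5)) + 1*(exp(4*I*pi/5))*conj(exp(4*I*pi/5)) + 1*(exp(-4*I*pi/5))*conj(exp(-4*I*pi/5)) + 1*(exp(-2*I*pi/5))*conj(exp(-2*I*pi/5))]
      = (1/5)[(1) + (1) + (1) + (1) + (1)] = 5/5 = 1
  <chi_3*chi_3, chi_2> = (1/5)[1*(1)*conj(1) + 1*(exp(2*I*pi/5))*conj(exp(4*I*pi/5)) + 1*(exp(4*I*pi/5))*conj(exp(-2*I*pi/5)) + 1*(exp(-4*I*pi/5))*conj(exp(2*I*pi/5)) + 1*(exp(-2*I*pi/5))*conj(exp(-4*I*pi/5))]
      = (1/5)[(1) + (exp(-2*I*pi/5)) + (exp(-4*I*pi/5)) + (exp(4*I*pi/5)) + (exp(2*I*pi/5))] = 0/5 = 0
  <chi_3*chi_3, chi_3> = (1/5)[1*(1)*conj(1) + 1*(exp(2*I*pi/5))*conj(exp(-4*I*pi/5)) + 1*(exp(4*I*pi/5))*conj(exp(2*I*pi/5)) + 1*(exp(-4*I*pi/5))*conj(exp(-2*I*pi/5)) + 1*(exp(-2*I*pi/5))*conj(exp(4*I*pi/5))]
      = (1/5)[(1) + (exp(-4*I*pi/5)) + (exp(2*I*pi/5)) + (exp(-2*I*pi/5)) + (exp(4*I*pi/5))] = 0/5 = 0
  <chi_3*chi_3, chi_4> = (1/5)[1*(1)*conj(1) + 1*(exp(2*I*pi/5))*conj(exp(-2*I*pi/5)) + 1*(exp(4*I*pi/5))*conj(exp(-4*I*pi/5)) + 1*(exp(-4*I*pi/5))*conj(exp(4*I*pi/5)) + 1*(exp(-2*I*pi/5))*conj(exp(2*I*pi/5))]
      = (1/5)[(1) + (exp(4*I*pi/5)) + (exp(-2*I*pi/5)) + (exp(2*I*pi/5)) + (exp(-4*I*pi/5))] = 0/5 = 0
(Exp terms are combined using exp(i*s)*conj(exp(i*t)) = exp(i*(s-t)), and sums of them are collapsed using the identity that for every m > 1 the m distinct m-th roots of unity sum to 0, e.g. 1 + exp(2*I*pi/3) + exp(-2*I*pi/3) = 0.)
Hence the multiplicities are chi_1: 1. Dimension check: dim(chi_3)*dim(chi_3) = 1*1 = 1 and sum (mult * dim) = 1*1 = 1.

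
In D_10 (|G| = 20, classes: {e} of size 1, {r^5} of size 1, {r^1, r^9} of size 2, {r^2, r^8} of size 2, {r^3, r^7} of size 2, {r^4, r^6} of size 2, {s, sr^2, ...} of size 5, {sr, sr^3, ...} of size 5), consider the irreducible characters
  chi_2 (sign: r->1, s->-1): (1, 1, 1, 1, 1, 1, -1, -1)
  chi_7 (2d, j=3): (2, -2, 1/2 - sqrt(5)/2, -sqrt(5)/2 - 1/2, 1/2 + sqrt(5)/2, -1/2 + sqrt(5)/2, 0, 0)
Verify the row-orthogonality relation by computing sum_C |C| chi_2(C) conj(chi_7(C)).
Sum = 0; so <chi_2, chi_7> = 0 (distinct irreducibles are orthogonal).

Why: Compute term by term over conjugacy classes (|C| * chi_2(C) * conj(chi_7(C))):
  1*(1)*conj(2) + 1*(1)*conj(-2) + 2*(1)*conj(1/2 - sqrt(5)/2) + 2*(1)*conj(-sqrt(5)/2 - 1/2) + 2*(1)*conj(1/2 + sqrt(5)/2) + 2*(1)*conj(-1/2 + sqrt(5)/2) + 5*(-1)*conj(0) + 5*(-1)*conj(0)
  = (2) + (-2) + (1 - sqrt(5)) + (-sqrt(5) - 1) + (1 + sqrt(5)) + (-1 + sqrt(5)) + (0) + (0)
  = 0.
Dividing by |G| = 20 gives 0/20 = 0, matching the row-orthogonality relation <chi_2, chi_7> = [chi_2 = chi_7].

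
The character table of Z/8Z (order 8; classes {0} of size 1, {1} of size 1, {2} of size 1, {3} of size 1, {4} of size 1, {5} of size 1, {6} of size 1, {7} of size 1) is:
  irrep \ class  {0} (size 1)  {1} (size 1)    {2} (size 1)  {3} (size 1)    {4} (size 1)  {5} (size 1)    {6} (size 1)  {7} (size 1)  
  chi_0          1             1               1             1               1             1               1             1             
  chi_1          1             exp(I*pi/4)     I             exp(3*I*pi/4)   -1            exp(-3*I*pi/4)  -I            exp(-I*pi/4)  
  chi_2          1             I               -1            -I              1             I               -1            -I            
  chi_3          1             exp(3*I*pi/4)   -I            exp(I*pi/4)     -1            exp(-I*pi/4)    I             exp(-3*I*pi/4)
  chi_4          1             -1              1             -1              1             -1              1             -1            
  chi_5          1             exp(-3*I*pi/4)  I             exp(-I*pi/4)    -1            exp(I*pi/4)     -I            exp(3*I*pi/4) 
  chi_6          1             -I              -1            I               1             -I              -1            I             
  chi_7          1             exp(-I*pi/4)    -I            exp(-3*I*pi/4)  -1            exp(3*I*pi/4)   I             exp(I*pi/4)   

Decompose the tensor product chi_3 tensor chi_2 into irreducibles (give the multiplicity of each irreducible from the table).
chi_3 tensor chi_2 = chi_5 (all other irreducibles have multiplicity 0).

Working: The character of a tensor product is the pointwise product (chi_3 * chi_2)(C) = chi_3(C) * chi_2(C):
  {0}: (1)*(1), {1}: (exp(3*I*pi/4))*(I), {2}: (-I)*(-1), {3}: (exp(I*pi/4))*(-I), {4}: (-1)*(1), {5}: (exp(-I*pi/4))*(I), {6}: (I)*(-1), {7}: (exp(-3*I*pi/4))*(-I)
so (chi_3 * chi_2) takes values
  {0} -> 1, {1} -> exp(-3*I*pi/4), {2} -> I, {3} -> -exp(3*I*pi/4), {4} -> -1, {5} -> exp(I*pi/4), {6} -> -I, {7} -> -exp(-I*pi/4).
Now take the inner product of this character with each irreducible chi from the table, <chi_3*chi_2, chi> = (1/8) sum_C |C| (chi_3*chi_2)(C) conj(chi(C)):
  <chi_3*chi_2, chi_0> = (1/8)[1*(1)*conj(1) + 1*(exp(-3*I*pi/4))*conj(1) + 1*(I)*conj(1) + 1*(-exp(3*I*pi/4))*conj(1) + 1*(-1)*conj(1) + 1*(exp(I*pi/4))*conj(1) + 1*(-I)*conj(1) + 1*(-exp(-I*pi/4))*conj(1)]
      = (1/8)[(1) + (exp(-3*I*pi/4)) + (I) + (-exp(3*I*pi/4)) + (-1) + (exp(I*pi/4)) + (-I) + (-exp(-I*pi/4))] = 0/8 = 0
  <chi_3*chi_2, chi_1> = (1/8)[1*(1)*conj(1) + 1*(exp(-3*I*pi/4))*conj(exp(I*pi/4)) + 1*(I)*conj(I) + 1*(-exp(3*I*pi/4))*conj(exp(3*I*pi/4)) + 1*(-1)*conj(-1) + 1*(exp(I*pi/4))*conj(exp(-3*I*pi/4)) + 1*(-I)*conj(-I) + 1*(-exp(-I*pi/4))*conj(exp(-I*pi/4))]
      = (1/8)[(1) + (-1) + (1) + (-1) + (1) + (-1) + (1) + (-1)] = 0/8 = 0
  <chi_3*chi_2, chi_2> = (1/8)[1*(1)*conj(1) + 1*(exp(-3*I*pi/4))*conj(I) + 1*(I)*conj(-1) + 1*(-exp(3*I*pi/4))*conj(-I) + 1*(-1)*conj(1) + 1*(exp(I*pi/4))*conj(I) + 1*(-I)*conj(-1) + 1*(-exp(-I*pi/4))*conj(-I)]
      = (1/8)[(1) + (-exp(-I*pi/4)) + (-I) + (-exp(-3*I*pi/4)) + (-1) + (-exp(3*I*pi/4)) + (I) + (-exp(I*pi/4))] = 0/8 = 0
  <chi_3*chi_2, chi_3> = (1/8)[1*(1)*conj(1) + 1*(exp(-3*I*pi/4))*conj(exp(3*I*pi/4)) + 1*(I)*conj(-I) + 1*(-exp(3*I*pi/4))*conj(exp(I*pi/4)) + 1*(-1)*conj(-1) + 1*(exp(I*pi/4))*conj(exp(-I*pi/4)) + 1*(-I)*conj(I) + 1*(-exp(-I*pi/4))*conj(exp(-3*I*pi/4))]
      = (1/8)[(1) + (I) + (-1) + (-I) + (1) + (I) + (-1) + (-I)] = 0/8 = 0
  <chi_3*chi_2, chi_4> = (1/8)[1*(1)*conj(1) + 1*(exp(-3*I*pi/4))*conj(-1) + 1*(I)*conj(1) + 1*(-exp(3*I*pi/4))*conj(-1) + 1*(-1)*conj(1) + 1*(exp(I*pi/4))*conj(-1) + 1*(-I)*conj(1) + 1*(-exp(-I*pi/4))*conj(-1)]
      = (1/8)[(1) + (-exp(-3*I*pi/4)) + (I) + (exp(3*I*pi/4)) + (-1) + (-exp(I*pi/4)) + (-I) + (exp(-I*pi/4))] = 0/8 = 0
  <chi_3*chi_2, chi_5> = (1/8)[1*(1)*conj(1) + 1*(exp(-3*I*pi/4))*conj(exp(-3*I*pi/4)) + 1*(I)*conj(I) + 1*(-exp(3*I*pi/4))*conj(exp(-I*pi/4)) + 1*(-1)*conj(-1) + 1*(exp(I*pi/4))*conj(exp(I*pi/4)) + 1*(-I)*conj(-I) + 1*(-exp(-I*pi/4))*conj(exp(3*I*pi/4))]
      = (1/8)[(1) + (1) + (1) + (1) + (1) + (1) + (1) + (1)] = 8/8 = 1
  <chi_3*chi_2, chi_6> = (1/8)[1*(1)*conj(1) + 1*(exp(-3*I*pi/4))*conj(-I) + 1*(I)*conj(-1) + 1*(-exp(3*I*pi/4))*conj(I) + 1*(-1)*conj(1) + 1*(exp(I*pi/4))*conj(-I) + 1*(-I)*conj(-1) + 1*(-exp(-I*pi/4))*conj(I)]
      = (1/8)[(1) + (exp(-I*pi/4)) + (-I) + (exp(-3*I*pi/4)) + (-1) + (exp(3*I*pi/4)) + (I) + (exp(I*pi/4))] = 0/8 = 0
  <chi_3*chi_2, chi_7> = (1/8)[1*(1)*conj(1) + 1*(exp(-3*I*pi/4))*conj(exp(-I*pi/4)) + 1*(I)*conj(-I) + 1*(-exp(3*I*pi/4))*conj(exp(-3*I*pi/4)) + 1*(-1)*conj(-1) + 1*(exp(I*pi/4))*conj(exp(3*I*pi/4)) + 1*(-I)*conj(I) + 1*(-exp(-I*pi/4))*conj(exp(I*pi/4))]
      = (1/8)[(1) + (-I) + (-1) + (I) + (1) + (-I) + (-1) + (I)] = 0/8 = 0
(Exp terms are combined using exp(i*s)*conj(exp(i*t)) = exp(i*(s-t)), and sums of them are collapsed using the identity that for every m > 1 the m distinct m-th roots of unity sum to 0, e.g. 1 + exp(2*I*pi/3) + exp(-2*I*pi/3) = 0.)
Hence the multiplicities are chi_5: 1. Dimension check: dim(chi_3)*dim(chi_2) = 1*1 = 1 and sum (mult * dim) = 1*1 = 1.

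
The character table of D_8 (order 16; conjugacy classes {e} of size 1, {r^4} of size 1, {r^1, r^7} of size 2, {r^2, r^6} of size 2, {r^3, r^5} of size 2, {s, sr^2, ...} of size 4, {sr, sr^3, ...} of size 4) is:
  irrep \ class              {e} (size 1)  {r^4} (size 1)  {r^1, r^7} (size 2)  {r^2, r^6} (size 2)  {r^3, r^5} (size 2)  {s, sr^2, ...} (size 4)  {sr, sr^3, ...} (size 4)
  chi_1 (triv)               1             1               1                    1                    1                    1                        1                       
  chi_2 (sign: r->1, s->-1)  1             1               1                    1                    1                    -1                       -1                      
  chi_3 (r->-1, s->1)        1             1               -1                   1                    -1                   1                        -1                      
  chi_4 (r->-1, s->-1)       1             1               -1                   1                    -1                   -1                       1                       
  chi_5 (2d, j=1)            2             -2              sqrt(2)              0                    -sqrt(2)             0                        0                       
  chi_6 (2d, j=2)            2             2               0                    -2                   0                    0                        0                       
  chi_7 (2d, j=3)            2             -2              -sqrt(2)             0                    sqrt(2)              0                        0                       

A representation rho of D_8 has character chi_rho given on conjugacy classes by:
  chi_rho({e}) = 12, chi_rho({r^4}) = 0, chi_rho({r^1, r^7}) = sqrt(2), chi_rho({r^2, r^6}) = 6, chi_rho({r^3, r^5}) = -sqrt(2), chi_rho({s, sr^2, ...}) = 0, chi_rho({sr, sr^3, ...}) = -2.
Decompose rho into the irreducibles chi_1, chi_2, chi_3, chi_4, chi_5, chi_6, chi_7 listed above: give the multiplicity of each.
Multiplicities: chi_1: 1, chi_2: 2, chi_3: 2, chi_4: 1, chi_5: 2, chi_6: 0, chi_7: 1.

Details: Use <chi_rho, chi> = (1/|G|) sum_C |C| * chi_rho(C) * conj(chi(C)) with |G| = 16 for each irreducible chi in the table:
  <chi_rho, chi_1> = (1/16)[1*(12)*conj(1) + 1*(0)*conj(1) + 2*(sqrt(2))*conj(1) + 2*(6)*conj(1) + 2*(-sqrt(2))*conj(1) + 4*(0)*conj(1) + 4*(-2)*conj(1)]
      = (1/16)[(12) + (0) + (2*sqrt(2)) + (12) + (-2*sqrt(2)) + (0) + (-8)] = 16/16 = 1
  <chi_rho, chi_2> = (1/16)[1*(12)*conj(1) + 1*(0)*conj(1) + 2*(sqrt(2))*conj(1) + 2*(6)*conj(1) + 2*(-sqrt(2))*conj(1) + 4*(0)*conj(-1) + 4*(-2)*conj(-1)]
      = (1/16)[(12) + (0) + (2*sqrt(2)) + (12) + (-2*sqrt(2)) + (0) + (8)] = 32/16 = 2
  <chi_rho, chi_3> = (1/16)[1*(12)*conj(1) + 1*(0)*conj(1) + 2*(sqrt(2))*conj(-1) + 2*(6)*conj(1) + 2*(-sqrt(2))*conj(-1) + 4*(0)*conj(1) + 4*(-2)*conj(-1)]
      = (1/16)[(12) + (0) + (-2*sqrt(2)) + (12) + (2*sqrt(2)) + (0) + (8)] = 32/16 = 2
  <chi_rho, chi_4> = (1/16)[1*(12)*conj(1) + 1*(0)*conj(1) + 2*(sqrt(2))*conj(-1) + 2*(6)*conj(1) + 2*(-sqrt(2))*conj(-1) + 4*(0)*conj(-1) + 4*(-2)*conj(1)]
      = (1/16)[(12) + (0) + (-2*sqrt(2)) + (12) + (2*sqrt(2)) + (0) + (-8)] = 16/16 = 1
  <chi_rho, chi_5> = (1/16)[1*(12)*conj(2) + 1*(0)*conj(-2) + 2*(sqrt(2))*conj(sqrt(2)) + 2*(6)*conj(0) + 2*(-sqrt(2))*conj(-sqrt(2)) + 4*(0)*conj(0) + 4*(-2)*conj(0)]
      = (1/16)[(24) + (0) + (4) + (0) + (4) + (0) + (0)] = 32/16 = 2
  <chi_rho, chi_6> = (1/16)[1*(12)*conj(2) + 1*(0)*conj(2) + 2*(sqrt(2))*conj(0) + 2*(6)*conj(-2) + 2*(-sqrt(2))*conj(0) + 4*(0)*conj(0) + 4*(-2)*conj(0)]
      = (1/16)[(24) + (0) + (0) + (-24) + (0) + (0) + (0)] = 0/16 = 0
  <chi_rho, chi_7> = (1/16)[1*(12)*conj(2) + 1*(0)*conj(-2) + 2*(sqrt(2))*conj(-sqrt(2)) + 2*(6)*conj(0) + 2*(-sqrt(2))*conj(sqrt(2)) + 4*(0)*conj(0) + 4*(-2)*conj(0)]
      = (1/16)[(24) + (0) + (-4) + (0) + (-4) + (0) + (0)] = 16/16 = 1
Dimension check: dim(rho) = sum (mult * dim) = 1*1 + 2*1 + 2*1 + 1*1 + 2*2 + 0*2 + 1*2 = 12 = chi_rho(e) = 12.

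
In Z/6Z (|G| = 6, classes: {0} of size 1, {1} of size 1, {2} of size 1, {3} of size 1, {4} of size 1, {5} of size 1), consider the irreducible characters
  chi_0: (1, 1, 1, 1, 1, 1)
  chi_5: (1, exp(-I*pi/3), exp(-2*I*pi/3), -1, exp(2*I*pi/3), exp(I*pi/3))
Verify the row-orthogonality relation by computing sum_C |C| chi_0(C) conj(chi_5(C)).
Sum = 0; so <chi_0, chi_5> = 0 (distinct irreducibles are orthogonal).

Reasoning: Compute term by term over conjugacy classes (|C| * chi_0(C) * conj(chi_5(C))):
  1*(1)*conj(1) + 1*(1)*conj(exp(-I*pi/3)) + 1*(1)*conj(exp(-2*I*pi/3)) + 1*(1)*conj(-1) + 1*(1)*conj(exp(2*I*pi/3)) + 1*(1)*conj(exp(I*pi/3))
  = (1) + (exp(I*pi/3)) + (exp(2*I*pi/3)) + (-1) + (exp(-2*I*pi/3)) + (exp(-I*pi/3))
  = 0.
(Exp terms are combined using exp(i*s)*conj(exp(i*t)) = exp(i*(s-t)), and sums of them are collapsed using the identity that for every m > 1 the m distinct m-th roots of unity sum to 0, e.g. 1 + exp(2*I*pi/3) + exp(-2*I*pi/3) = 0.)
Dividing by |G| = 6 gives 0/6 = 0, matching the row-orthogonality relation <chi_0, chi_5> = [chi_0 = chi_5].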